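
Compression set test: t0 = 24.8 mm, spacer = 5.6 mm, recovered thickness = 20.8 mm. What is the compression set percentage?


CS = (t0 - recovered) / (t0 - ts) * 100
= (24.8 - 20.8) / (24.8 - 5.6) * 100
= 4.0 / 19.2 * 100
= 20.8%

20.8%


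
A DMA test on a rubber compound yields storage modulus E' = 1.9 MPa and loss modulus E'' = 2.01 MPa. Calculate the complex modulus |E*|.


|E*| = sqrt(E'^2 + E''^2)
= sqrt(1.9^2 + 2.01^2)
= sqrt(3.6100 + 4.0401)
= 2.766 MPa

2.766 MPa


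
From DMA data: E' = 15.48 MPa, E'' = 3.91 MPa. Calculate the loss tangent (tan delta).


tan delta = E'' / E'
= 3.91 / 15.48
= 0.2526

tan delta = 0.2526


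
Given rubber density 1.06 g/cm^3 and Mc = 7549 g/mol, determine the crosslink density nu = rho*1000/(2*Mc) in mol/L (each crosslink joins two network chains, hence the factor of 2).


nu = rho * 1000 / (2 * Mc)
nu = 1.06 * 1000 / (2 * 7549)
nu = 1060.0 / 15098
nu = 0.0702 mol/L

0.0702 mol/L


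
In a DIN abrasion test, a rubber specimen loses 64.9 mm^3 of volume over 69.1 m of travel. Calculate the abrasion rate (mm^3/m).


Rate = volume_loss / distance
= 64.9 / 69.1
= 0.939 mm^3/m

0.939 mm^3/m


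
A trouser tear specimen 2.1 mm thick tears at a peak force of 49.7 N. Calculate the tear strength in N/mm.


Tear strength = force / thickness
= 49.7 / 2.1
= 23.67 N/mm

23.67 N/mm


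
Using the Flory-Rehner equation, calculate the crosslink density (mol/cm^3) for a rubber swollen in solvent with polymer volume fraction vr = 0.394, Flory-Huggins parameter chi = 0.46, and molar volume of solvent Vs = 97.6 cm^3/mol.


ln(1 - vr) = ln(1 - 0.394) = -0.5009
Numerator = -((-0.5009) + 0.394 + 0.46 * 0.394^2) = 0.0355
Denominator = 97.6 * (0.394^(1/3) - 0.394/2) = 52.3237
nu = 0.0355 / 52.3237 = 6.7783e-04 mol/cm^3

6.7783e-04 mol/cm^3


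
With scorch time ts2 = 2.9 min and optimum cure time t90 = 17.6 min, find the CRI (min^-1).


CRI = 100 / (t90 - ts2)
= 100 / (17.6 - 2.9)
= 100 / 14.7
= 6.8 min^-1

6.8 min^-1


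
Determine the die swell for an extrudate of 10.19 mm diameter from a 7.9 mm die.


Die swell ratio = D_extrudate / D_die
= 10.19 / 7.9
= 1.29

Die swell = 1.29


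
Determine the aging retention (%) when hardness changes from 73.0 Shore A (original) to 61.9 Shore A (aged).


Retention = aged / original * 100
= 61.9 / 73.0 * 100
= 84.8%

84.8%


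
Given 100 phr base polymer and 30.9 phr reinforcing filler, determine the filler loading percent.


Filler % = filler / (rubber + filler) * 100
= 30.9 / (100 + 30.9) * 100
= 30.9 / 130.9 * 100
= 23.61%

23.61%


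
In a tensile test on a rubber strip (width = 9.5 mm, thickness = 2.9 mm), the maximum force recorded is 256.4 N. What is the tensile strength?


Area = width * thickness = 9.5 * 2.9 = 27.55 mm^2
TS = force / area = 256.4 / 27.55 = 9.31 MPa

9.31 MPa


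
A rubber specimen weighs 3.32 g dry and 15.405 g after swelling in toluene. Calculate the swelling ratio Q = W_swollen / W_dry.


Q = W_swollen / W_dry
Q = 15.405 / 3.32
Q = 4.64

Q = 4.64


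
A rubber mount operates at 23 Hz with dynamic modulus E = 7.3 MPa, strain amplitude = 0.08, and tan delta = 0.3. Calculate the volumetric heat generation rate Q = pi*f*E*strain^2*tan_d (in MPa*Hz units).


Q = pi * f * E * strain^2 * tan_d
= pi * 23 * 7.3 * 0.08^2 * 0.3
= pi * 23 * 7.3 * 0.0064 * 0.3
= 1.0127

Q = 1.0127


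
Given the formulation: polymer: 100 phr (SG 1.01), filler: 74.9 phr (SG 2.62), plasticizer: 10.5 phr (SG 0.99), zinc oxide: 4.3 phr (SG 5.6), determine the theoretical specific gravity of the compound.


Sum of weights = 189.7
Volume contributions:
  polymer: 100/1.01 = 99.0099
  filler: 74.9/2.62 = 28.5878
  plasticizer: 10.5/0.99 = 10.6061
  zinc oxide: 4.3/5.6 = 0.7679
Sum of volumes = 138.9716
SG = 189.7 / 138.9716 = 1.365

SG = 1.365


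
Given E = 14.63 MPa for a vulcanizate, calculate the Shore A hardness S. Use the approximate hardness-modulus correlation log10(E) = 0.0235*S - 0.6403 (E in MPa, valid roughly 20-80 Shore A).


log10(E) = 0.0235*S - 0.6403  =>  S = (log10(E) + 0.6403) / 0.0235
log10(14.63) = 1.165244
S = (1.165244 + 0.6403) / 0.0235 = 1.805544 / 0.0235
S = 76.8

Shore A = 76.8


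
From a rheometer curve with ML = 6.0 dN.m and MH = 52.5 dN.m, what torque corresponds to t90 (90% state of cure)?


M90 = ML + 0.9 * (MH - ML)
M90 = 6.0 + 0.9 * (52.5 - 6.0)
M90 = 6.0 + 0.9 * 46.5
M90 = 47.85 dN.m

47.85 dN.m


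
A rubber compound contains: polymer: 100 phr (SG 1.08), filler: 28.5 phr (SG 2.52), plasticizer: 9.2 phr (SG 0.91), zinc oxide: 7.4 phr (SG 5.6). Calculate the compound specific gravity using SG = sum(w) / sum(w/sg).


Sum of weights = 145.1
Volume contributions:
  polymer: 100/1.08 = 92.5926
  filler: 28.5/2.52 = 11.3095
  plasticizer: 9.2/0.91 = 10.1099
  zinc oxide: 7.4/5.6 = 1.3214
Sum of volumes = 115.3334
SG = 145.1 / 115.3334 = 1.258

SG = 1.258


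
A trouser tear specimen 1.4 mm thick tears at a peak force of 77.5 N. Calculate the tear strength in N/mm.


Tear strength = force / thickness
= 77.5 / 1.4
= 55.36 N/mm

55.36 N/mm


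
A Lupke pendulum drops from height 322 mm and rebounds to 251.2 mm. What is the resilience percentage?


Resilience = h_rebound / h_drop * 100
= 251.2 / 322 * 100
= 78.0%

78.0%


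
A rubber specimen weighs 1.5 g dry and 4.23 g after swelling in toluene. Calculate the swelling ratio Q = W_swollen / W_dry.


Q = W_swollen / W_dry
Q = 4.23 / 1.5
Q = 2.82

Q = 2.82


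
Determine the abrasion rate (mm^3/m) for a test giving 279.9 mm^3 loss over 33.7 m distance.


Rate = volume_loss / distance
= 279.9 / 33.7
= 8.306 mm^3/m

8.306 mm^3/m


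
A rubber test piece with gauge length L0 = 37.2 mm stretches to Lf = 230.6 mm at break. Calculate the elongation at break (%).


Elongation = (Lf - L0) / L0 * 100
= (230.6 - 37.2) / 37.2 * 100
= 193.4 / 37.2 * 100
= 519.9%

519.9%


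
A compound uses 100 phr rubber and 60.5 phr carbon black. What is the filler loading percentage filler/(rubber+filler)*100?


Filler % = filler / (rubber + filler) * 100
= 60.5 / (100 + 60.5) * 100
= 60.5 / 160.5 * 100
= 37.69%

37.69%


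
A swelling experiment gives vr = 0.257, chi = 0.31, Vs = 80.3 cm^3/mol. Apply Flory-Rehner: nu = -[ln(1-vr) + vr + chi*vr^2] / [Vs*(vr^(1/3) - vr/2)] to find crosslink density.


ln(1 - vr) = ln(1 - 0.257) = -0.2971
Numerator = -((-0.2971) + 0.257 + 0.31 * 0.257^2) = 0.0196
Denominator = 80.3 * (0.257^(1/3) - 0.257/2) = 40.7351
nu = 0.0196 / 40.7351 = 4.8077e-04 mol/cm^3

4.8077e-04 mol/cm^3


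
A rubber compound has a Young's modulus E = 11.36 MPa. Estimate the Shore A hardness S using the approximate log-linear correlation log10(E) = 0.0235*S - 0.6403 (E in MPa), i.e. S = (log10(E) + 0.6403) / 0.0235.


log10(E) = 0.0235*S - 0.6403  =>  S = (log10(E) + 0.6403) / 0.0235
log10(11.36) = 1.055378
S = (1.055378 + 0.6403) / 0.0235 = 1.695678 / 0.0235
S = 72.2

Shore A = 72.2


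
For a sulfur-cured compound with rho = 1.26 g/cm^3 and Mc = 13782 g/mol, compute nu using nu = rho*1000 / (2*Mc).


nu = rho * 1000 / (2 * Mc)
nu = 1.26 * 1000 / (2 * 13782)
nu = 1260.0 / 27564
nu = 0.0457 mol/L

0.0457 mol/L


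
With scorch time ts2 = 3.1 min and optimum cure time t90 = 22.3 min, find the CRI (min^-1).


CRI = 100 / (t90 - ts2)
= 100 / (22.3 - 3.1)
= 100 / 19.2
= 5.21 min^-1

5.21 min^-1


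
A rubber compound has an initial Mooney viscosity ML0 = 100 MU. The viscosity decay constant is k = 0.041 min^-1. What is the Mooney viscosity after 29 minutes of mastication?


ML = ML0 * exp(-k * t)
ML = 100 * exp(-0.041 * 29)
ML = 100 * 0.3045
ML = 30.45 MU

30.45 MU


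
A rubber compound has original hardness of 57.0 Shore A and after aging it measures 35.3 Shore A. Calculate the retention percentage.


Retention = aged / original * 100
= 35.3 / 57.0 * 100
= 61.9%

61.9%


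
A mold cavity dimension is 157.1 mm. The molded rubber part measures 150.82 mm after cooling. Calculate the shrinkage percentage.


Shrinkage = (mold - part) / mold * 100
= (157.1 - 150.82) / 157.1 * 100
= 6.28 / 157.1 * 100
= 4.0%

4.0%


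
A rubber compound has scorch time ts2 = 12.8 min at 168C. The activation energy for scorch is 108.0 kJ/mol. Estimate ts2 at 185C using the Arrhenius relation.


Convert temperatures: T1 = 168 + 273.15 = 441.15 K, T2 = 185 + 273.15 = 458.15 K
ts2_new = 12.8 * exp(108000 / 8.314 * (1/458.15 - 1/441.15))
1/T2 - 1/T1 = -8.4111e-05
ts2_new = 4.29 min

4.29 min


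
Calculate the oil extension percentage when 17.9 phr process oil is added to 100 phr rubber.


Oil % = oil / (100 + oil) * 100
= 17.9 / (100 + 17.9) * 100
= 17.9 / 117.9 * 100
= 15.18%

15.18%


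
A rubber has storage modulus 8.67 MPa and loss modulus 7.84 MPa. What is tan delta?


tan delta = E'' / E'
= 7.84 / 8.67
= 0.9043

tan delta = 0.9043


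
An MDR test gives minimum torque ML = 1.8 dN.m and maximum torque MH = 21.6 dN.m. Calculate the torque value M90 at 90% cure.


M90 = ML + 0.9 * (MH - ML)
M90 = 1.8 + 0.9 * (21.6 - 1.8)
M90 = 1.8 + 0.9 * 19.8
M90 = 19.62 dN.m

19.62 dN.m


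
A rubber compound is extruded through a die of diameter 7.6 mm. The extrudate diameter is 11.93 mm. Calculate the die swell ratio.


Die swell ratio = D_extrudate / D_die
= 11.93 / 7.6
= 1.57

Die swell = 1.57


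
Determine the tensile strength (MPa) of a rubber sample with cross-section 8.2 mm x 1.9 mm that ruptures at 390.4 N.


Area = width * thickness = 8.2 * 1.9 = 15.58 mm^2
TS = force / area = 390.4 / 15.58 = 25.06 MPa

25.06 MPa


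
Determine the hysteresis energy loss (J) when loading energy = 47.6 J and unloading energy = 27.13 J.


Hysteresis loss = loading - unloading
= 47.6 - 27.13
= 20.47 J

20.47 J


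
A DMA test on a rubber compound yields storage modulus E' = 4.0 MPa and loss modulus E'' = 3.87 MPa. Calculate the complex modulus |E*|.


|E*| = sqrt(E'^2 + E''^2)
= sqrt(4.0^2 + 3.87^2)
= sqrt(16.0000 + 14.9769)
= 5.566 MPa

5.566 MPa


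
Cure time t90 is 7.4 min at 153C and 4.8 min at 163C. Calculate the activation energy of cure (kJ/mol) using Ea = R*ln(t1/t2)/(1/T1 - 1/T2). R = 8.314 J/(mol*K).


T1 = 426.15 K, T2 = 436.15 K
1/T1 - 1/T2 = 5.3802e-05
ln(t1/t2) = ln(7.4/4.8) = 0.4329
Ea = 8.314 * 0.4329 / 5.3802e-05 = 66889.8067 J/mol
Ea = 66.89 kJ/mol

66.89 kJ/mol


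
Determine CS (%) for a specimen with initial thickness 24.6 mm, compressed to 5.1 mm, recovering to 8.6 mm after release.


CS = (t0 - recovered) / (t0 - ts) * 100
= (24.6 - 8.6) / (24.6 - 5.1) * 100
= 16.0 / 19.5 * 100
= 82.1%

82.1%


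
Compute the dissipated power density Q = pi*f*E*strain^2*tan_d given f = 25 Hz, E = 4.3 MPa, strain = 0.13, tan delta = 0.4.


Q = pi * f * E * strain^2 * tan_d
= pi * 25 * 4.3 * 0.13^2 * 0.4
= pi * 25 * 4.3 * 0.0169 * 0.4
= 2.2830

Q = 2.2830


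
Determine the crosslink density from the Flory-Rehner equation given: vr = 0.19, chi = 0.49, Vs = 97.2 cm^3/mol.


ln(1 - vr) = ln(1 - 0.19) = -0.2107
Numerator = -((-0.2107) + 0.19 + 0.49 * 0.19^2) = 0.0030
Denominator = 97.2 * (0.19^(1/3) - 0.19/2) = 46.6453
nu = 0.0030 / 46.6453 = 6.5002e-05 mol/cm^3

6.5002e-05 mol/cm^3


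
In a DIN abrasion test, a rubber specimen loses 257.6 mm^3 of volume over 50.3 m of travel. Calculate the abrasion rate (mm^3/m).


Rate = volume_loss / distance
= 257.6 / 50.3
= 5.121 mm^3/m

5.121 mm^3/m


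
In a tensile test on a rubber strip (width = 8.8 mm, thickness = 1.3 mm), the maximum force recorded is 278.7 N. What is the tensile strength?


Area = width * thickness = 8.8 * 1.3 = 11.44 mm^2
TS = force / area = 278.7 / 11.44 = 24.36 MPa

24.36 MPa


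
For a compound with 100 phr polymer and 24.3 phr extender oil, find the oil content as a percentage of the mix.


Oil % = oil / (100 + oil) * 100
= 24.3 / (100 + 24.3) * 100
= 24.3 / 124.3 * 100
= 19.55%

19.55%


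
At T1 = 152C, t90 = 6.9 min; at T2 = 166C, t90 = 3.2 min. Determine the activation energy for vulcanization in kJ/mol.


T1 = 425.15 K, T2 = 439.15 K
1/T1 - 1/T2 = 7.4985e-05
ln(t1/t2) = ln(6.9/3.2) = 0.7684
Ea = 8.314 * 0.7684 / 7.4985e-05 = 85193.7618 J/mol
Ea = 85.19 kJ/mol

85.19 kJ/mol


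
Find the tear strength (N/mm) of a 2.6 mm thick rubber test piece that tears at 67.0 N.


Tear strength = force / thickness
= 67.0 / 2.6
= 25.77 N/mm

25.77 N/mm


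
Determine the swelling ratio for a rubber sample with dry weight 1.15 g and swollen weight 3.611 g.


Q = W_swollen / W_dry
Q = 3.611 / 1.15
Q = 3.14

Q = 3.14


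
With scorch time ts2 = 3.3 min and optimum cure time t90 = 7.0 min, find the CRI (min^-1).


CRI = 100 / (t90 - ts2)
= 100 / (7.0 - 3.3)
= 100 / 3.7
= 27.03 min^-1

27.03 min^-1


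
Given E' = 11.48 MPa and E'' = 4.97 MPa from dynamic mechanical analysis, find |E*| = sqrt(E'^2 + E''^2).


|E*| = sqrt(E'^2 + E''^2)
= sqrt(11.48^2 + 4.97^2)
= sqrt(131.7904 + 24.7009)
= 12.51 MPa

12.51 MPa


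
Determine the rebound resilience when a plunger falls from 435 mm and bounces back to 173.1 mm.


Resilience = h_rebound / h_drop * 100
= 173.1 / 435 * 100
= 39.8%

39.8%


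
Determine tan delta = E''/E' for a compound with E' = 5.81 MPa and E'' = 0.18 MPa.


tan delta = E'' / E'
= 0.18 / 5.81
= 0.031

tan delta = 0.031


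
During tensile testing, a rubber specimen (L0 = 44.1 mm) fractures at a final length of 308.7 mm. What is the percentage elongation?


Elongation = (Lf - L0) / L0 * 100
= (308.7 - 44.1) / 44.1 * 100
= 264.6 / 44.1 * 100
= 600.0%

600.0%


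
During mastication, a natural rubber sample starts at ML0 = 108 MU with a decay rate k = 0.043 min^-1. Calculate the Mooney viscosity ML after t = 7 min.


ML = ML0 * exp(-k * t)
ML = 108 * exp(-0.043 * 7)
ML = 108 * 0.7401
ML = 79.93 MU

79.93 MU


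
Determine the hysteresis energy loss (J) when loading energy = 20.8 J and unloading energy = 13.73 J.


Hysteresis loss = loading - unloading
= 20.8 - 13.73
= 7.07 J

7.07 J


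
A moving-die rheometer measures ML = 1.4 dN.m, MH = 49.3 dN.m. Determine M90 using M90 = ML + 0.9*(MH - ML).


M90 = ML + 0.9 * (MH - ML)
M90 = 1.4 + 0.9 * (49.3 - 1.4)
M90 = 1.4 + 0.9 * 47.9
M90 = 44.51 dN.m

44.51 dN.m


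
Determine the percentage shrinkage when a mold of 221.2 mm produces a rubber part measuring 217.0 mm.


Shrinkage = (mold - part) / mold * 100
= (221.2 - 217.0) / 221.2 * 100
= 4.2 / 221.2 * 100
= 1.9%

1.9%


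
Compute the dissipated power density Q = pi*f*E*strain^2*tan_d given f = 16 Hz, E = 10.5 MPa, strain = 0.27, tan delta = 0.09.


Q = pi * f * E * strain^2 * tan_d
= pi * 16 * 10.5 * 0.27^2 * 0.09
= pi * 16 * 10.5 * 0.0729 * 0.09
= 3.4628

Q = 3.4628


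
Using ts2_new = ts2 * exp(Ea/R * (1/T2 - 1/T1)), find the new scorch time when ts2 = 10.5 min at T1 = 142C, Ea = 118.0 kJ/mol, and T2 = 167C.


Convert temperatures: T1 = 142 + 273.15 = 415.15 K, T2 = 167 + 273.15 = 440.15 K
ts2_new = 10.5 * exp(118000 / 8.314 * (1/440.15 - 1/415.15))
1/T2 - 1/T1 = -1.3682e-04
ts2_new = 1.51 min

1.51 min


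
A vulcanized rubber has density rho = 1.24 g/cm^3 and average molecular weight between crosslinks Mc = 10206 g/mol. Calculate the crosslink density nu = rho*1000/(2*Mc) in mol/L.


nu = rho * 1000 / (2 * Mc)
nu = 1.24 * 1000 / (2 * 10206)
nu = 1240.0 / 20412
nu = 0.0607 mol/L

0.0607 mol/L


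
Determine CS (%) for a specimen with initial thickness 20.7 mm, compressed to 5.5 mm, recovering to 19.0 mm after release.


CS = (t0 - recovered) / (t0 - ts) * 100
= (20.7 - 19.0) / (20.7 - 5.5) * 100
= 1.7 / 15.2 * 100
= 11.2%

11.2%


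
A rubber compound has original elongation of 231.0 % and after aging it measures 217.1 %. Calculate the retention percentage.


Retention = aged / original * 100
= 217.1 / 231.0 * 100
= 94.0%

94.0%


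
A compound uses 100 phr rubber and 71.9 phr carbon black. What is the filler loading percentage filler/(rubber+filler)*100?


Filler % = filler / (rubber + filler) * 100
= 71.9 / (100 + 71.9) * 100
= 71.9 / 171.9 * 100
= 41.83%

41.83%


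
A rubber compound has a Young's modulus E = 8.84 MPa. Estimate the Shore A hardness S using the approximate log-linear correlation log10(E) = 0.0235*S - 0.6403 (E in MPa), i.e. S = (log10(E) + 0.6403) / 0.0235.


log10(E) = 0.0235*S - 0.6403  =>  S = (log10(E) + 0.6403) / 0.0235
log10(8.84) = 0.946452
S = (0.946452 + 0.6403) / 0.0235 = 1.586752 / 0.0235
S = 67.5

Shore A = 67.5


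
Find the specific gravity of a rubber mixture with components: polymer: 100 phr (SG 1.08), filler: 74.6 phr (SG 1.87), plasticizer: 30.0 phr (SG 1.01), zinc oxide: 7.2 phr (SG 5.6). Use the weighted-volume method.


Sum of weights = 211.8
Volume contributions:
  polymer: 100/1.08 = 92.5926
  filler: 74.6/1.87 = 39.8930
  plasticizer: 30.0/1.01 = 29.7030
  zinc oxide: 7.2/5.6 = 1.2857
Sum of volumes = 163.4743
SG = 211.8 / 163.4743 = 1.296

SG = 1.296


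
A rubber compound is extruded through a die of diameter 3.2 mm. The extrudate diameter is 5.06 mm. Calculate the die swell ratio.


Die swell ratio = D_extrudate / D_die
= 5.06 / 3.2
= 1.581

Die swell = 1.581


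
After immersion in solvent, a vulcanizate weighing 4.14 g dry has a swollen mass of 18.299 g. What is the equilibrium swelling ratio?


Q = W_swollen / W_dry
Q = 18.299 / 4.14
Q = 4.42

Q = 4.42


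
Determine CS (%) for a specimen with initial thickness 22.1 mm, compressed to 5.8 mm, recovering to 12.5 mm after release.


CS = (t0 - recovered) / (t0 - ts) * 100
= (22.1 - 12.5) / (22.1 - 5.8) * 100
= 9.6 / 16.3 * 100
= 58.9%

58.9%


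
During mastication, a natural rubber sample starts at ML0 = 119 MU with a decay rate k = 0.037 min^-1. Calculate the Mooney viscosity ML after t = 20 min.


ML = ML0 * exp(-k * t)
ML = 119 * exp(-0.037 * 20)
ML = 119 * 0.4771
ML = 56.78 MU

56.78 MU


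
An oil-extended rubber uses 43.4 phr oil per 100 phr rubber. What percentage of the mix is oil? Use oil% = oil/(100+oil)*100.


Oil % = oil / (100 + oil) * 100
= 43.4 / (100 + 43.4) * 100
= 43.4 / 143.4 * 100
= 30.26%

30.26%


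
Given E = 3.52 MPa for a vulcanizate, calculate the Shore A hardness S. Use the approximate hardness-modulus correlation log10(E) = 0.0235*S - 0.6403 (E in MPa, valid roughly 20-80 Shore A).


log10(E) = 0.0235*S - 0.6403  =>  S = (log10(E) + 0.6403) / 0.0235
log10(3.52) = 0.546543
S = (0.546543 + 0.6403) / 0.0235 = 1.186843 / 0.0235
S = 50.5

Shore A = 50.5


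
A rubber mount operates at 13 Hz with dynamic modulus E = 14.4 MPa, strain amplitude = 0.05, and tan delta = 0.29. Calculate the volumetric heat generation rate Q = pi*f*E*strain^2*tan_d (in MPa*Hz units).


Q = pi * f * E * strain^2 * tan_d
= pi * 13 * 14.4 * 0.05^2 * 0.29
= pi * 13 * 14.4 * 0.0025 * 0.29
= 0.4264

Q = 0.4264


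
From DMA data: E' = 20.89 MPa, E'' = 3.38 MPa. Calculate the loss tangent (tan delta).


tan delta = E'' / E'
= 3.38 / 20.89
= 0.1618

tan delta = 0.1618


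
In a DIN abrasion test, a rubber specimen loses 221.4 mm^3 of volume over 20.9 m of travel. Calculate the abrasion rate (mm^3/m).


Rate = volume_loss / distance
= 221.4 / 20.9
= 10.593 mm^3/m

10.593 mm^3/m


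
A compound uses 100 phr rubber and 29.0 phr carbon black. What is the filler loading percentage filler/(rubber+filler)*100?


Filler % = filler / (rubber + filler) * 100
= 29.0 / (100 + 29.0) * 100
= 29.0 / 129.0 * 100
= 22.48%

22.48%


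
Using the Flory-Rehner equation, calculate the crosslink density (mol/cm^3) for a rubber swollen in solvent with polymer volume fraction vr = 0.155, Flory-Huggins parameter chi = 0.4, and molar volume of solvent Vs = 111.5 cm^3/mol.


ln(1 - vr) = ln(1 - 0.155) = -0.1684
Numerator = -((-0.1684) + 0.155 + 0.4 * 0.155^2) = 0.0038
Denominator = 111.5 * (0.155^(1/3) - 0.155/2) = 51.2530
nu = 0.0038 / 51.2530 = 7.4311e-05 mol/cm^3

7.4311e-05 mol/cm^3


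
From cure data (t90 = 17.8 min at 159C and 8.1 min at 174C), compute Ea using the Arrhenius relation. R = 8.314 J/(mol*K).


T1 = 432.15 K, T2 = 447.15 K
1/T1 - 1/T2 = 7.7625e-05
ln(t1/t2) = ln(17.8/8.1) = 0.7873
Ea = 8.314 * 0.7873 / 7.7625e-05 = 84326.8229 J/mol
Ea = 84.33 kJ/mol

84.33 kJ/mol


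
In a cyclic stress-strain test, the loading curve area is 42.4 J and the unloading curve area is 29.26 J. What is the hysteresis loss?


Hysteresis loss = loading - unloading
= 42.4 - 29.26
= 13.14 J

13.14 J


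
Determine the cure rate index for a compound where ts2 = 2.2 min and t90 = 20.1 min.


CRI = 100 / (t90 - ts2)
= 100 / (20.1 - 2.2)
= 100 / 17.9
= 5.59 min^-1

5.59 min^-1


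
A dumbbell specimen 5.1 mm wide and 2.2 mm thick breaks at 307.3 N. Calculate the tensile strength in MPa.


Area = width * thickness = 5.1 * 2.2 = 11.22 mm^2
TS = force / area = 307.3 / 11.22 = 27.39 MPa

27.39 MPa


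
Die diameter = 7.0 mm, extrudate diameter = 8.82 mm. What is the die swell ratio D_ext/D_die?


Die swell ratio = D_extrudate / D_die
= 8.82 / 7.0
= 1.26

Die swell = 1.26


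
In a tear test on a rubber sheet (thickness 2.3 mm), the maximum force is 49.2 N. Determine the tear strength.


Tear strength = force / thickness
= 49.2 / 2.3
= 21.39 N/mm

21.39 N/mm


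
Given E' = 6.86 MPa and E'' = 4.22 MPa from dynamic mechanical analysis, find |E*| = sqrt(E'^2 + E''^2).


|E*| = sqrt(E'^2 + E''^2)
= sqrt(6.86^2 + 4.22^2)
= sqrt(47.0596 + 17.8084)
= 8.054 MPa

8.054 MPa


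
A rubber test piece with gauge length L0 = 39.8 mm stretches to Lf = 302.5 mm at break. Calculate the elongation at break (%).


Elongation = (Lf - L0) / L0 * 100
= (302.5 - 39.8) / 39.8 * 100
= 262.7 / 39.8 * 100
= 660.1%

660.1%


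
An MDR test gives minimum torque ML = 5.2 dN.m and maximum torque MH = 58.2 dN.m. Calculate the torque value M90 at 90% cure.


M90 = ML + 0.9 * (MH - ML)
M90 = 5.2 + 0.9 * (58.2 - 5.2)
M90 = 5.2 + 0.9 * 53.0
M90 = 52.9 dN.m

52.9 dN.m


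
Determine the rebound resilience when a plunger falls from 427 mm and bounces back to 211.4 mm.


Resilience = h_rebound / h_drop * 100
= 211.4 / 427 * 100
= 49.5%

49.5%


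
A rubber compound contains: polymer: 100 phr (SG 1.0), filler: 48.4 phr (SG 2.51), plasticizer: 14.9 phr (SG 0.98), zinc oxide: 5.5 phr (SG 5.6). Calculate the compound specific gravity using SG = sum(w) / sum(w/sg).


Sum of weights = 168.8
Volume contributions:
  polymer: 100/1.0 = 100.0000
  filler: 48.4/2.51 = 19.2829
  plasticizer: 14.9/0.98 = 15.2041
  zinc oxide: 5.5/5.6 = 0.9821
Sum of volumes = 135.4691
SG = 168.8 / 135.4691 = 1.246

SG = 1.246


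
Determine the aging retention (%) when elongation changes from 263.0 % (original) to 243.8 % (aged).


Retention = aged / original * 100
= 243.8 / 263.0 * 100
= 92.7%

92.7%


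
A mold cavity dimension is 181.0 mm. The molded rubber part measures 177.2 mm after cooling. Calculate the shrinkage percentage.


Shrinkage = (mold - part) / mold * 100
= (181.0 - 177.2) / 181.0 * 100
= 3.8 / 181.0 * 100
= 2.1%

2.1%


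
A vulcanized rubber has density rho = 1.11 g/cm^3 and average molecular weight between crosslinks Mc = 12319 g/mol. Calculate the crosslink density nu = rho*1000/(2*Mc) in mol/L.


nu = rho * 1000 / (2 * Mc)
nu = 1.11 * 1000 / (2 * 12319)
nu = 1110.0 / 24638
nu = 0.0451 mol/L

0.0451 mol/L


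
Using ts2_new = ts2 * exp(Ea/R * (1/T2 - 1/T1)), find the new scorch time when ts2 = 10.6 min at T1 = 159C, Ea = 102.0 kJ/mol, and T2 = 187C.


Convert temperatures: T1 = 159 + 273.15 = 432.15 K, T2 = 187 + 273.15 = 460.15 K
ts2_new = 10.6 * exp(102000 / 8.314 * (1/460.15 - 1/432.15))
1/T2 - 1/T1 = -1.4081e-04
ts2_new = 1.88 min

1.88 min


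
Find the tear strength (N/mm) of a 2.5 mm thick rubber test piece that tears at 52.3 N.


Tear strength = force / thickness
= 52.3 / 2.5
= 20.92 N/mm

20.92 N/mm


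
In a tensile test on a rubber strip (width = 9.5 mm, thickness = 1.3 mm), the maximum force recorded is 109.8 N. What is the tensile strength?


Area = width * thickness = 9.5 * 1.3 = 12.35 mm^2
TS = force / area = 109.8 / 12.35 = 8.89 MPa

8.89 MPa


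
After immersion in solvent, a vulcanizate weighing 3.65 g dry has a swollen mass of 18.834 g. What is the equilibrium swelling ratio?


Q = W_swollen / W_dry
Q = 18.834 / 3.65
Q = 5.16

Q = 5.16


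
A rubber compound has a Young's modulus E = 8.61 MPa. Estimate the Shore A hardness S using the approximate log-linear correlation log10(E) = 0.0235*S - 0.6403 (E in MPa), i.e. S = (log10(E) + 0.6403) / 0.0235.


log10(E) = 0.0235*S - 0.6403  =>  S = (log10(E) + 0.6403) / 0.0235
log10(8.61) = 0.935003
S = (0.935003 + 0.6403) / 0.0235 = 1.575303 / 0.0235
S = 67.0

Shore A = 67.0


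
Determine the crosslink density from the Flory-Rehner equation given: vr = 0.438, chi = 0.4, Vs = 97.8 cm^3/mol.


ln(1 - vr) = ln(1 - 0.438) = -0.5763
Numerator = -((-0.5763) + 0.438 + 0.4 * 0.438^2) = 0.0615
Denominator = 97.8 * (0.438^(1/3) - 0.438/2) = 52.8547
nu = 0.0615 / 52.8547 = 0.0012 mol/cm^3

0.0012 mol/cm^3


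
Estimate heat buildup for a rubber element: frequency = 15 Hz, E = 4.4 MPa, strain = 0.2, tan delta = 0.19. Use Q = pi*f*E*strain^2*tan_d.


Q = pi * f * E * strain^2 * tan_d
= pi * 15 * 4.4 * 0.2^2 * 0.19
= pi * 15 * 4.4 * 0.0400 * 0.19
= 1.5758

Q = 1.5758


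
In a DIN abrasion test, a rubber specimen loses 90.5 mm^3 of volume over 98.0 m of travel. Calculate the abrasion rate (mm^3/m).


Rate = volume_loss / distance
= 90.5 / 98.0
= 0.923 mm^3/m

0.923 mm^3/m


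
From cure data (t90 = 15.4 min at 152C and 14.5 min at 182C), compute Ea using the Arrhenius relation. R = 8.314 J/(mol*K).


T1 = 425.15 K, T2 = 455.15 K
1/T1 - 1/T2 = 1.5503e-04
ln(t1/t2) = ln(15.4/14.5) = 0.0602
Ea = 8.314 * 0.0602 / 1.5503e-04 = 3229.3716 J/mol
Ea = 3.23 kJ/mol

3.23 kJ/mol


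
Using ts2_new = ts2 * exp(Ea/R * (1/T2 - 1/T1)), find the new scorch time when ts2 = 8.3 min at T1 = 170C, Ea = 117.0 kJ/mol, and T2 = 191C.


Convert temperatures: T1 = 170 + 273.15 = 443.15 K, T2 = 191 + 273.15 = 464.15 K
ts2_new = 8.3 * exp(117000 / 8.314 * (1/464.15 - 1/443.15))
1/T2 - 1/T1 = -1.0210e-04
ts2_new = 1.97 min

1.97 min


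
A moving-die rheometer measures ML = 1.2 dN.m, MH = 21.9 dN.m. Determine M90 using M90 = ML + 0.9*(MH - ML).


M90 = ML + 0.9 * (MH - ML)
M90 = 1.2 + 0.9 * (21.9 - 1.2)
M90 = 1.2 + 0.9 * 20.7
M90 = 19.83 dN.m

19.83 dN.m


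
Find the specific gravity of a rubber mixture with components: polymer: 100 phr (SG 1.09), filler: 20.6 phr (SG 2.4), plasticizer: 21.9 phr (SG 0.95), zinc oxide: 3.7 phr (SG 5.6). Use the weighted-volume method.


Sum of weights = 146.2
Volume contributions:
  polymer: 100/1.09 = 91.7431
  filler: 20.6/2.4 = 8.5833
  plasticizer: 21.9/0.95 = 23.0526
  zinc oxide: 3.7/5.6 = 0.6607
Sum of volumes = 124.0398
SG = 146.2 / 124.0398 = 1.179

SG = 1.179


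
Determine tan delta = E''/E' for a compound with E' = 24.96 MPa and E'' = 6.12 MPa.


tan delta = E'' / E'
= 6.12 / 24.96
= 0.2452

tan delta = 0.2452


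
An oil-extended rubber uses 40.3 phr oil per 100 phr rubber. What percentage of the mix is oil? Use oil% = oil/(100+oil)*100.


Oil % = oil / (100 + oil) * 100
= 40.3 / (100 + 40.3) * 100
= 40.3 / 140.3 * 100
= 28.72%

28.72%


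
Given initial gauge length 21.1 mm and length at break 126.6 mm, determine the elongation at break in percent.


Elongation = (Lf - L0) / L0 * 100
= (126.6 - 21.1) / 21.1 * 100
= 105.5 / 21.1 * 100
= 500.0%

500.0%


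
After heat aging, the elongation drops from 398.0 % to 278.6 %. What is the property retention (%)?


Retention = aged / original * 100
= 278.6 / 398.0 * 100
= 70.0%

70.0%


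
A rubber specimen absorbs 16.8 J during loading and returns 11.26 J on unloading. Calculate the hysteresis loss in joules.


Hysteresis loss = loading - unloading
= 16.8 - 11.26
= 5.54 J

5.54 J


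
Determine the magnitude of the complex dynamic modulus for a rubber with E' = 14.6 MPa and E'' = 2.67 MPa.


|E*| = sqrt(E'^2 + E''^2)
= sqrt(14.6^2 + 2.67^2)
= sqrt(213.1600 + 7.1289)
= 14.842 MPa

14.842 MPa


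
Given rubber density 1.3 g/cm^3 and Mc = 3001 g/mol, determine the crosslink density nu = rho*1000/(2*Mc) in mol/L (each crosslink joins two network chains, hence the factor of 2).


nu = rho * 1000 / (2 * Mc)
nu = 1.3 * 1000 / (2 * 3001)
nu = 1300.0 / 6002
nu = 0.2166 mol/L

0.2166 mol/L


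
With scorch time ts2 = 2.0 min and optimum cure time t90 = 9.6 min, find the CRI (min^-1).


CRI = 100 / (t90 - ts2)
= 100 / (9.6 - 2.0)
= 100 / 7.6
= 13.16 min^-1

13.16 min^-1


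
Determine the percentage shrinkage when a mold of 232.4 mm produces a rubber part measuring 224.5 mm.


Shrinkage = (mold - part) / mold * 100
= (232.4 - 224.5) / 232.4 * 100
= 7.9 / 232.4 * 100
= 3.4%

3.4%


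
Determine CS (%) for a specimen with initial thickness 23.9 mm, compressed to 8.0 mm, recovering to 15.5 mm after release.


CS = (t0 - recovered) / (t0 - ts) * 100
= (23.9 - 15.5) / (23.9 - 8.0) * 100
= 8.4 / 15.9 * 100
= 52.8%

52.8%


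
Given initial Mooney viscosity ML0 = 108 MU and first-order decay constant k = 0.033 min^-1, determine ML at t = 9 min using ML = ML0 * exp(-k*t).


ML = ML0 * exp(-k * t)
ML = 108 * exp(-0.033 * 9)
ML = 108 * 0.7430
ML = 80.25 MU

80.25 MU


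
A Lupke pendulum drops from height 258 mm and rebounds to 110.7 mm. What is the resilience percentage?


Resilience = h_rebound / h_drop * 100
= 110.7 / 258 * 100
= 42.9%

42.9%


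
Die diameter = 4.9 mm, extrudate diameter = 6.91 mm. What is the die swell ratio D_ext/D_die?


Die swell ratio = D_extrudate / D_die
= 6.91 / 4.9
= 1.41

Die swell = 1.41


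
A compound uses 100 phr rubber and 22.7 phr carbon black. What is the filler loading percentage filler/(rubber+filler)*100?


Filler % = filler / (rubber + filler) * 100
= 22.7 / (100 + 22.7) * 100
= 22.7 / 122.7 * 100
= 18.5%

18.5%


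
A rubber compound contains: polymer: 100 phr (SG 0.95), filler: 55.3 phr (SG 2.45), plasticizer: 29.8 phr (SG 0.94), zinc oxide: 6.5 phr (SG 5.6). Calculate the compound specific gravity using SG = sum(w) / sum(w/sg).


Sum of weights = 191.6
Volume contributions:
  polymer: 100/0.95 = 105.2632
  filler: 55.3/2.45 = 22.5714
  plasticizer: 29.8/0.94 = 31.7021
  zinc oxide: 6.5/5.6 = 1.1607
Sum of volumes = 160.6974
SG = 191.6 / 160.6974 = 1.192

SG = 1.192


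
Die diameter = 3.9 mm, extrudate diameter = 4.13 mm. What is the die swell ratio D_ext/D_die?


Die swell ratio = D_extrudate / D_die
= 4.13 / 3.9
= 1.059

Die swell = 1.059


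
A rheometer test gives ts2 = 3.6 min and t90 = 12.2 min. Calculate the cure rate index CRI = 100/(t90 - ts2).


CRI = 100 / (t90 - ts2)
= 100 / (12.2 - 3.6)
= 100 / 8.6
= 11.63 min^-1

11.63 min^-1


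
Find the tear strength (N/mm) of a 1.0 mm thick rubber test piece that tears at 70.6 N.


Tear strength = force / thickness
= 70.6 / 1.0
= 70.6 N/mm

70.6 N/mm


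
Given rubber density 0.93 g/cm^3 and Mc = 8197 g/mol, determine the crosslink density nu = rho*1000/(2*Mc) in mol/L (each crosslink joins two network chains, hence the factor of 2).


nu = rho * 1000 / (2 * Mc)
nu = 0.93 * 1000 / (2 * 8197)
nu = 930.0 / 16394
nu = 0.0567 mol/L

0.0567 mol/L


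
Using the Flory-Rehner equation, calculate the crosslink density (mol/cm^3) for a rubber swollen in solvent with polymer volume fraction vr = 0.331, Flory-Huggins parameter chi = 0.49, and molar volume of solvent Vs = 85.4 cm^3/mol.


ln(1 - vr) = ln(1 - 0.331) = -0.4020
Numerator = -((-0.4020) + 0.331 + 0.49 * 0.331^2) = 0.0173
Denominator = 85.4 * (0.331^(1/3) - 0.331/2) = 44.9409
nu = 0.0173 / 44.9409 = 3.8465e-04 mol/cm^3

3.8465e-04 mol/cm^3


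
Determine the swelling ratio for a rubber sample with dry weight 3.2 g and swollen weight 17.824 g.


Q = W_swollen / W_dry
Q = 17.824 / 3.2
Q = 5.57

Q = 5.57


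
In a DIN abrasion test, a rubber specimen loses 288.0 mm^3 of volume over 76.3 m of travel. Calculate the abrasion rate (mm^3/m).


Rate = volume_loss / distance
= 288.0 / 76.3
= 3.775 mm^3/m

3.775 mm^3/m


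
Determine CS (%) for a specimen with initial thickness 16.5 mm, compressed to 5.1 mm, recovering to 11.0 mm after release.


CS = (t0 - recovered) / (t0 - ts) * 100
= (16.5 - 11.0) / (16.5 - 5.1) * 100
= 5.5 / 11.4 * 100
= 48.2%

48.2%


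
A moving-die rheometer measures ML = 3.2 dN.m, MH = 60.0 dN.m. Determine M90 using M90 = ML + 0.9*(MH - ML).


M90 = ML + 0.9 * (MH - ML)
M90 = 3.2 + 0.9 * (60.0 - 3.2)
M90 = 3.2 + 0.9 * 56.8
M90 = 54.32 dN.m

54.32 dN.m


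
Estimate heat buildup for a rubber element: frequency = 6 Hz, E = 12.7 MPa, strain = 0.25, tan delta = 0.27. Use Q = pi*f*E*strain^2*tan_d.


Q = pi * f * E * strain^2 * tan_d
= pi * 6 * 12.7 * 0.25^2 * 0.27
= pi * 6 * 12.7 * 0.0625 * 0.27
= 4.0397

Q = 4.0397


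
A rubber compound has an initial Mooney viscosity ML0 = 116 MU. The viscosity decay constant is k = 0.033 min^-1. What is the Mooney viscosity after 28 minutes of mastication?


ML = ML0 * exp(-k * t)
ML = 116 * exp(-0.033 * 28)
ML = 116 * 0.3969
ML = 46.04 MU

46.04 MU


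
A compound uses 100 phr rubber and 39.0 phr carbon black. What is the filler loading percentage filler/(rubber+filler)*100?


Filler % = filler / (rubber + filler) * 100
= 39.0 / (100 + 39.0) * 100
= 39.0 / 139.0 * 100
= 28.06%

28.06%


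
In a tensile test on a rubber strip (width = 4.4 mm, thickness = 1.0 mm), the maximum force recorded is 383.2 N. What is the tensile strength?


Area = width * thickness = 4.4 * 1.0 = 4.4 mm^2
TS = force / area = 383.2 / 4.4 = 87.09 MPa

87.09 MPa


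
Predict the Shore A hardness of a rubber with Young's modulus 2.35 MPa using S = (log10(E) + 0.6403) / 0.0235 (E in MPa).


log10(E) = 0.0235*S - 0.6403  =>  S = (log10(E) + 0.6403) / 0.0235
log10(2.35) = 0.371068
S = (0.371068 + 0.6403) / 0.0235 = 1.011368 / 0.0235
S = 43.0

Shore A = 43.0


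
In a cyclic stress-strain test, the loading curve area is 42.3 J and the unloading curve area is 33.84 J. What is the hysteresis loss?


Hysteresis loss = loading - unloading
= 42.3 - 33.84
= 8.46 J

8.46 J


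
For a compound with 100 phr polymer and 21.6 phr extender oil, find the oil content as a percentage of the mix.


Oil % = oil / (100 + oil) * 100
= 21.6 / (100 + 21.6) * 100
= 21.6 / 121.6 * 100
= 17.76%

17.76%


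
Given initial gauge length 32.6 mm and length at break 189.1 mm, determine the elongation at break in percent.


Elongation = (Lf - L0) / L0 * 100
= (189.1 - 32.6) / 32.6 * 100
= 156.5 / 32.6 * 100
= 480.1%

480.1%


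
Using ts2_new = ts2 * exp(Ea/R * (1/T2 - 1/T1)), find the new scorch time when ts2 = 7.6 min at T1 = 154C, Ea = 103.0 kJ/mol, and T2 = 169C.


Convert temperatures: T1 = 154 + 273.15 = 427.15 K, T2 = 169 + 273.15 = 442.15 K
ts2_new = 7.6 * exp(103000 / 8.314 * (1/442.15 - 1/427.15))
1/T2 - 1/T1 = -7.9422e-05
ts2_new = 2.84 min

2.84 min


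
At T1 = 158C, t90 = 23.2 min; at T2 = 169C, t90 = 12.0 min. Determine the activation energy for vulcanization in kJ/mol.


T1 = 431.15 K, T2 = 442.15 K
1/T1 - 1/T2 = 5.7703e-05
ln(t1/t2) = ln(23.2/12.0) = 0.6592
Ea = 8.314 * 0.6592 / 5.7703e-05 = 94986.6593 J/mol
Ea = 94.99 kJ/mol

94.99 kJ/mol


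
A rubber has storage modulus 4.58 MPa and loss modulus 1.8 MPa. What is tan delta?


tan delta = E'' / E'
= 1.8 / 4.58
= 0.393

tan delta = 0.393


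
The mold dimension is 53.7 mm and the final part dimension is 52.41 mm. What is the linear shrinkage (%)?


Shrinkage = (mold - part) / mold * 100
= (53.7 - 52.41) / 53.7 * 100
= 1.29 / 53.7 * 100
= 2.4%

2.4%


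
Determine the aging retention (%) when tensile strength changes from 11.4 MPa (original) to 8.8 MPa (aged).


Retention = aged / original * 100
= 8.8 / 11.4 * 100
= 77.2%

77.2%


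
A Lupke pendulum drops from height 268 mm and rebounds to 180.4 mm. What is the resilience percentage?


Resilience = h_rebound / h_drop * 100
= 180.4 / 268 * 100
= 67.3%

67.3%


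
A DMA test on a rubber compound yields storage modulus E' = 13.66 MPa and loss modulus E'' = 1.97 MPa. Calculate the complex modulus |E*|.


|E*| = sqrt(E'^2 + E''^2)
= sqrt(13.66^2 + 1.97^2)
= sqrt(186.5956 + 3.8809)
= 13.801 MPa

13.801 MPa


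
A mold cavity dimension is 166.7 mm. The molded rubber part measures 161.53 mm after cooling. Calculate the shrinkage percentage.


Shrinkage = (mold - part) / mold * 100
= (166.7 - 161.53) / 166.7 * 100
= 5.17 / 166.7 * 100
= 3.1%

3.1%


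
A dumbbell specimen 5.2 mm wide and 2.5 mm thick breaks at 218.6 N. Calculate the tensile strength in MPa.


Area = width * thickness = 5.2 * 2.5 = 13.0 mm^2
TS = force / area = 218.6 / 13.0 = 16.82 MPa

16.82 MPa


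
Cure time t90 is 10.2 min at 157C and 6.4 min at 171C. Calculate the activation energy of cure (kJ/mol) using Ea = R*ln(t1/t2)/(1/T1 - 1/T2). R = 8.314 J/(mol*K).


T1 = 430.15 K, T2 = 444.15 K
1/T1 - 1/T2 = 7.3279e-05
ln(t1/t2) = ln(10.2/6.4) = 0.4661
Ea = 8.314 * 0.4661 / 7.3279e-05 = 52881.1769 J/mol
Ea = 52.88 kJ/mol

52.88 kJ/mol


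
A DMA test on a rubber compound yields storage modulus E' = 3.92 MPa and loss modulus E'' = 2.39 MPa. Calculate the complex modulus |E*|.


|E*| = sqrt(E'^2 + E''^2)
= sqrt(3.92^2 + 2.39^2)
= sqrt(15.3664 + 5.7121)
= 4.591 MPa

4.591 MPa


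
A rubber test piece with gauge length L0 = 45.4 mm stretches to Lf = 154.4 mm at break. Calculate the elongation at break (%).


Elongation = (Lf - L0) / L0 * 100
= (154.4 - 45.4) / 45.4 * 100
= 109.0 / 45.4 * 100
= 240.1%

240.1%


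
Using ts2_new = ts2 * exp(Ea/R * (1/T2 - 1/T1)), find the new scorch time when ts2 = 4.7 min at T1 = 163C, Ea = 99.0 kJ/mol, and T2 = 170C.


Convert temperatures: T1 = 163 + 273.15 = 436.15 K, T2 = 170 + 273.15 = 443.15 K
ts2_new = 4.7 * exp(99000 / 8.314 * (1/443.15 - 1/436.15))
1/T2 - 1/T1 = -3.6217e-05
ts2_new = 3.05 min

3.05 min


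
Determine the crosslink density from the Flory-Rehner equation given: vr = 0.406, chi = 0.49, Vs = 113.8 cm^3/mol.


ln(1 - vr) = ln(1 - 0.406) = -0.5209
Numerator = -((-0.5209) + 0.406 + 0.49 * 0.406^2) = 0.0341
Denominator = 113.8 * (0.406^(1/3) - 0.406/2) = 61.1643
nu = 0.0341 / 61.1643 = 5.5762e-04 mol/cm^3

5.5762e-04 mol/cm^3


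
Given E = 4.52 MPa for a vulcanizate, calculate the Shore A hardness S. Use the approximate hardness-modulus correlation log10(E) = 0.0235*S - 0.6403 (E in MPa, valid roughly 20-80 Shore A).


log10(E) = 0.0235*S - 0.6403  =>  S = (log10(E) + 0.6403) / 0.0235
log10(4.52) = 0.655138
S = (0.655138 + 0.6403) / 0.0235 = 1.295438 / 0.0235
S = 55.1

Shore A = 55.1


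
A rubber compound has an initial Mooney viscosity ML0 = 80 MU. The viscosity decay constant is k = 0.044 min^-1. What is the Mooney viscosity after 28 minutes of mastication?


ML = ML0 * exp(-k * t)
ML = 80 * exp(-0.044 * 28)
ML = 80 * 0.2917
ML = 23.34 MU

23.34 MU


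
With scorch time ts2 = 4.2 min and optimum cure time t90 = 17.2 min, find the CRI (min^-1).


CRI = 100 / (t90 - ts2)
= 100 / (17.2 - 4.2)
= 100 / 13.0
= 7.69 min^-1

7.69 min^-1


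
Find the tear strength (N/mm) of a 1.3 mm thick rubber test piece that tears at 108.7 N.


Tear strength = force / thickness
= 108.7 / 1.3
= 83.62 N/mm

83.62 N/mm


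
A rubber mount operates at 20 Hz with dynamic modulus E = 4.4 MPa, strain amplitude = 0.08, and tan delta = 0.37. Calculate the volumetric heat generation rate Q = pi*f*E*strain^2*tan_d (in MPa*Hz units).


Q = pi * f * E * strain^2 * tan_d
= pi * 20 * 4.4 * 0.08^2 * 0.37
= pi * 20 * 4.4 * 0.0064 * 0.37
= 0.6547

Q = 0.6547


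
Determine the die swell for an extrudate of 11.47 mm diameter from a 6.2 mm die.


Die swell ratio = D_extrudate / D_die
= 11.47 / 6.2
= 1.85

Die swell = 1.85


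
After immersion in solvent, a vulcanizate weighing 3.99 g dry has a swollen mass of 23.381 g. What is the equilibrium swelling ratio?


Q = W_swollen / W_dry
Q = 23.381 / 3.99
Q = 5.86

Q = 5.86
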